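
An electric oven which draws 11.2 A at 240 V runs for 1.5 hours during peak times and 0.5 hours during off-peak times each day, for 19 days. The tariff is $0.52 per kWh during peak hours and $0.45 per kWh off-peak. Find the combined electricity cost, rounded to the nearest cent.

Power = 11.2 A × 240 V = 2688 W = 2.688 kW
Peak energy = 2.688 kW × 1.5 h × 19 = 76.608 kWh
Off-peak energy = 2.688 kW × 0.5 h × 19 = 25.536 kWh
Cost = 76.608 × $0.52 + 25.536 × $0.45 = $39.83616 + $11.4912 = $51.33

$51.33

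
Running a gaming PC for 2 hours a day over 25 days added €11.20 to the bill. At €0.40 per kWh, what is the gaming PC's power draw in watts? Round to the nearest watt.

Energy = €11.20 ÷ €0.40/kWh = 28 kWh
Runtime = 2 h/day × 25 days = 50 h
Power = 28 kWh ÷ 50 h = 0.56 kW = 560 W

560 W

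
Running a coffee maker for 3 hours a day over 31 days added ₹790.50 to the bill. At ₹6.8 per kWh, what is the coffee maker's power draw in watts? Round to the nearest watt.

1250 W

Energy = ₹790.50 ÷ ₹6.8/kWh = 116.25 kWh
Runtime = 3 h/day × 31 days = 93 h
Power = 116.25 kWh ÷ 93 h = 1.25 kW = 1250 W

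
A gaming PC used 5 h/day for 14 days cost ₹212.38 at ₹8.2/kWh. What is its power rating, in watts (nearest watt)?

Energy = ₹212.38 ÷ ₹8.2/kWh = 25.9 kWh
Runtime = 5 h/day × 14 days = 70 h
Power = 25.9 kWh ÷ 70 h = 0.37 kW = 370 W

370 W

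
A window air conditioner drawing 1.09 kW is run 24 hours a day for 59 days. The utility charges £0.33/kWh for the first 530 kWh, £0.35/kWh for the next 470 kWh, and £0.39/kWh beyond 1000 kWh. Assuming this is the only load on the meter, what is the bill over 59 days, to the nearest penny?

£551.34

Runtime = 24 h × 59 = 1416 h
Energy = 1.09 kW × 1416 h = 1543.44 kWh
Tier 1 (0–530 kWh): 530 × £0.33 = £174.9
Tier 2 (530–1000 kWh): 470 × £0.35 = £164.5
Above 1000 kWh: 543.44 × £0.39 = £211.9416
Bill = £551.34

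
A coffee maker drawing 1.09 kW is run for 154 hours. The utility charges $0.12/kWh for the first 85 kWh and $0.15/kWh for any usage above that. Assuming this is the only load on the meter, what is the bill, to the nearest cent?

Energy = 1.09 kW × 154 h = 167.86 kWh
Tier 1 (0–85 kWh): 85 × $0.12 = $10.2
Above 85 kWh: 82.86 × $0.15 = $12.429
Bill = $22.63

$22.63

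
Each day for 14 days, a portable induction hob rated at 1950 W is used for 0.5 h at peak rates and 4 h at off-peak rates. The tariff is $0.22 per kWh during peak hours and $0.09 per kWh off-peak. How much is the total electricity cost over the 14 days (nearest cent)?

$12.83

Peak energy = 1.95 kW × 0.5 h × 14 = 13.65 kWh
Off-peak energy = 1.95 kW × 4 h × 14 = 109.2 kWh
Cost = 13.65 × $0.22 + 109.2 × $0.09 = $3.003 + $9.828 = $12.83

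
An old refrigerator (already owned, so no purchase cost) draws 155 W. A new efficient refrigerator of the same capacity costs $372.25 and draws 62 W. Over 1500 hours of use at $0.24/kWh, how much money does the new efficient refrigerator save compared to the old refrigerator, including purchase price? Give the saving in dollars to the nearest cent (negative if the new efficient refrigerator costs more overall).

old refrigerator: $0.00 + (155/1000) kW × 1500 h × $0.24 = $0.00 + $55.8 = $55.8
new efficient refrigerator: $372.25 + (62/1000) kW × 1500 h × $0.24 = $372.25 + $22.32 = $394.57
Saving = $55.8 − $394.57 = −$338.77

-$338.77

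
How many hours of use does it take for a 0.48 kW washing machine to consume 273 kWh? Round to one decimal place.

Hours = 273 kWh ÷ 0.48 kW = 568.8 h

568.8 h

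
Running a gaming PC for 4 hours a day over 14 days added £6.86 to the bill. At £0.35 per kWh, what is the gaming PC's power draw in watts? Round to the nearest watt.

350 W

Energy = £6.86 ÷ £0.35/kWh = 19.6 kWh
Runtime = 4 h/day × 14 days = 56 h
Power = 19.6 kWh ÷ 56 h = 0.35 kW = 350 W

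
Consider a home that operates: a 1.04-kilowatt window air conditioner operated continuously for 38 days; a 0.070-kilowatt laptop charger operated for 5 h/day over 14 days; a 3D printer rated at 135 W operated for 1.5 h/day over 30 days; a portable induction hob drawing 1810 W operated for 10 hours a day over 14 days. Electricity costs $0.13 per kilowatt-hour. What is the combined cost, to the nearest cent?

$157.67

window air conditioner: Runtime = 24 h × 38 = 912 h
window air conditioner: 1.04 kW × 912 h = 948.48 kWh
laptop charger: Runtime = 5 h/day × 14 days = 70 h
laptop charger: 0.07 kW × 70 h = 4.9 kWh
3D printer: Runtime = 1.5 h/day × 30 days = 45 h
3D printer: 0.135 kW × 45 h = 6.075 kWh
portable induction hob: Runtime = 10 h/day × 14 days = 140 h
portable induction hob: 1.81 kW × 140 h = 253.4 kWh
Total energy = 1212.855 kWh
Cost = 1212.855 × $0.13 = $157.67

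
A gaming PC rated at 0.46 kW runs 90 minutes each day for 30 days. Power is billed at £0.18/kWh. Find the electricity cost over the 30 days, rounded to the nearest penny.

£3.73

Runtime = 90 min × 30 = 2700 min = 45 h
Energy = 0.46 kW × 45 h = 20.7 kWh
Cost = 20.7 kWh × £0.18/kWh = £3.73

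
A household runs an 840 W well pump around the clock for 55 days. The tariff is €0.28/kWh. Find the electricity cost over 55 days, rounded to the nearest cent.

€310.46

Runtime = 24 h × 55 = 1320 h
Energy = 0.84 kW × 1320 h = 1108.8 kWh
Cost = 1108.8 kWh × €0.28/kWh = €310.46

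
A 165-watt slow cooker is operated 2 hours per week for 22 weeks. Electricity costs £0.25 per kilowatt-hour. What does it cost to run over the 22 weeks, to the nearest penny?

£1.82

Runtime = 2 h/week × 22 weeks = 44 h
Energy = 0.165 kW × 44 h = 7.26 kWh
Cost = 7.26 kWh × £0.25/kWh = £1.82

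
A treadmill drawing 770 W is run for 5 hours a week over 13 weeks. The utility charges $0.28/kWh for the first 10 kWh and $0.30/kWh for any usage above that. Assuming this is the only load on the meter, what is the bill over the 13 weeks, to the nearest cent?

Runtime = 5 h/week × 13 weeks = 65 h
Energy = 0.77 kW × 65 h = 50.05 kWh
Tier 1 (0–10 kWh): 10 × $0.28 = $2.8
Above 10 kWh: 40.05 × $0.30 = $12.015
Bill = $14.82

$14.82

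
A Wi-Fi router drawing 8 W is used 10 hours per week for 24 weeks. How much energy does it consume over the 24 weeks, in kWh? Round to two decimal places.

Runtime = 10 h/week × 24 weeks = 240 h
Energy = 0.008 kW × 240 h = 1.92 kWh

1.92 kWh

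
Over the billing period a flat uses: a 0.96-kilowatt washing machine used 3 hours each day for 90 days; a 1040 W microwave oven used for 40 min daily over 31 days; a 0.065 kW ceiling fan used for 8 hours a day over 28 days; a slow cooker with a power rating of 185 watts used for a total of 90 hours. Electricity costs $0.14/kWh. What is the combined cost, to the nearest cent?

washing machine: Runtime = 3 h/day × 90 days = 270 h
washing machine: 0.96 kW × 270 h = 259.2 kWh
microwave oven: Runtime = 40 min × 31 = 1240 min = 20.666666… h
microwave oven: 1.04 kW × 20.666666… h = 21.493333… kWh
ceiling fan: Runtime = 8 h/day × 28 days = 224 h
ceiling fan: 0.065 kW × 224 h = 14.56 kWh
slow cooker: 0.185 kW × 90 h = 16.65 kWh
Total energy = 311.903333… kWh
Cost = 311.903333… × $0.14 = $43.67

$43.67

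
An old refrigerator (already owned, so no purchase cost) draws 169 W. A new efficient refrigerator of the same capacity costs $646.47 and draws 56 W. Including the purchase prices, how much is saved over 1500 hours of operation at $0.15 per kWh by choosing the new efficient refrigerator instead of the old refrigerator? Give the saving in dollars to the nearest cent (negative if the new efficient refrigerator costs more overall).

old refrigerator: $0.00 + (169/1000) kW × 1500 h × $0.15 = $0.00 + $38.025 = $38.025
new efficient refrigerator: $646.47 + (56/1000) kW × 1500 h × $0.15 = $646.47 + $12.6 = $659.07
Saving = $38.025 − $659.07 = −$621.045 → -$621.05

-$621.05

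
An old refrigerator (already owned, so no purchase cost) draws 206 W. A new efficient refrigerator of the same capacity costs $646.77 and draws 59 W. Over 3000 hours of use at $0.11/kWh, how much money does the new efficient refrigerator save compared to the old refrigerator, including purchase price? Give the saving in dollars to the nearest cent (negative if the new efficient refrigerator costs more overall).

old refrigerator: $0.00 + (206/1000) kW × 3000 h × $0.11 = $0.00 + $67.98 = $67.98
new efficient refrigerator: $646.77 + (59/1000) kW × 3000 h × $0.11 = $646.77 + $19.47 = $666.24
Saving = $67.98 − $666.24 = −$598.26

-$598.26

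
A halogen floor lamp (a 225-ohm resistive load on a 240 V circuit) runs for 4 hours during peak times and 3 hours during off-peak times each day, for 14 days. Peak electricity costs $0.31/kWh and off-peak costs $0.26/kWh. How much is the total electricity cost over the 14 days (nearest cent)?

Power = V²/R = 240²/225 = 256 W = 0.256 kW
Peak energy = 0.256 kW × 4 h × 14 = 14.336 kWh
Off-peak energy = 0.256 kW × 3 h × 14 = 10.752 kWh
Cost = 14.336 × $0.31 + 10.752 × $0.26 = $4.44416 + $2.79552 = $7.24

$7.24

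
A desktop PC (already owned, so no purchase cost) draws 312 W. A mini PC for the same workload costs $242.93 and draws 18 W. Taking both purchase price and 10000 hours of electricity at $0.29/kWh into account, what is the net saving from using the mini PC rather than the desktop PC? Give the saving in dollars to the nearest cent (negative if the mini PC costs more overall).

$609.67

desktop PC: $0.00 + (312/1000) kW × 10000 h × $0.29 = $0.00 + $904.8 = $904.8
mini PC: $242.93 + (18/1000) kW × 10000 h × $0.29 = $242.93 + $52.2 = $295.13
Saving = $904.8 − $295.13 = $609.67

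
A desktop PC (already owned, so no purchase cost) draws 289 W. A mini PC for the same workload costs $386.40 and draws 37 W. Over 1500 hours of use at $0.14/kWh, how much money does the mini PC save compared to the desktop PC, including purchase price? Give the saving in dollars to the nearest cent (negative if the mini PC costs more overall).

desktop PC: $0.00 + (289/1000) kW × 1500 h × $0.14 = $0.00 + $60.69 = $60.69
mini PC: $386.40 + (37/1000) kW × 1500 h × $0.14 = $386.40 + $7.77 = $394.17
Saving = $60.69 − $394.17 = −$333.48

-$333.48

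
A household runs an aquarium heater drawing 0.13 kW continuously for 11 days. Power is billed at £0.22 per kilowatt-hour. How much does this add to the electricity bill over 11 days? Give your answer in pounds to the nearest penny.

£7.55

Runtime = 24 h × 11 = 264 h
Energy = 0.13 kW × 264 h = 34.32 kWh
Cost = 34.32 kWh × £0.22/kWh = £7.55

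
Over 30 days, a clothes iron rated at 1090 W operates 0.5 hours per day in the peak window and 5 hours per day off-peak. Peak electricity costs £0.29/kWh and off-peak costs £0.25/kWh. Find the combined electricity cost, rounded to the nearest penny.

£45.62

Peak energy = 1.09 kW × 0.5 h × 30 = 16.35 kWh
Off-peak energy = 1.09 kW × 5 h × 30 = 163.5 kWh
Cost = 16.35 × £0.29 + 163.5 × £0.25 = £4.7415 + £40.875 = £45.62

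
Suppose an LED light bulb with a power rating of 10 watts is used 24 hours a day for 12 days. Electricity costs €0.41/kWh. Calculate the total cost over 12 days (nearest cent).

Runtime = 24 h × 12 = 288 h
Energy = 0.01 kW × 288 h = 2.88 kWh
Cost = 2.88 kWh × €0.41/kWh = €1.18

€1.18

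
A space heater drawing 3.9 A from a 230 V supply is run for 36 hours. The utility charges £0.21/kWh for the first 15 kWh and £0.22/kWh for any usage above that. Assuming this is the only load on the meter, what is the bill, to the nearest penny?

£6.95

Power = 3.9 A × 230 V = 897 W = 0.897 kW
Energy = 0.897 kW × 36 h = 32.292 kWh
Tier 1 (0–15 kWh): 15 × £0.21 = £3.15
Above 15 kWh: 17.292 × £0.22 = £3.80424
Bill = £6.95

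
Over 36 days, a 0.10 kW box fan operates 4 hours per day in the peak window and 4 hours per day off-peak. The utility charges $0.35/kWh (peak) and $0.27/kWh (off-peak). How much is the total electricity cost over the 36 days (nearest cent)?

Peak energy = 0.1 kW × 4 h × 36 = 14.4 kWh
Off-peak energy = 0.1 kW × 4 h × 36 = 14.4 kWh
Cost = 14.4 × $0.35 + 14.4 × $0.27 = $5.04 + $3.888 = $8.93

$8.93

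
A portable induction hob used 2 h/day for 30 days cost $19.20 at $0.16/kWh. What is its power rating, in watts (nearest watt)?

2000 W

Energy = $19.20 ÷ $0.16/kWh = 120 kWh
Runtime = 2 h/day × 30 days = 60 h
Power = 120 kWh ÷ 60 h = 2 kW = 2000 W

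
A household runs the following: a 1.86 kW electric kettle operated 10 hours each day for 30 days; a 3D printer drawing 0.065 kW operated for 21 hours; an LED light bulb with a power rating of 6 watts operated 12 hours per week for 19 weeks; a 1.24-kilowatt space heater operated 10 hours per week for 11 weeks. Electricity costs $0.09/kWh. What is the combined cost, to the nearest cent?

electric kettle: Runtime = 10 h/day × 30 days = 300 h
electric kettle: 1.86 kW × 300 h = 558 kWh
3D printer: 0.065 kW × 21 h = 1.365 kWh
LED light bulb: Runtime = 12 h/week × 19 weeks = 228 h
LED light bulb: 0.006 kW × 228 h = 1.368 kWh
space heater: Runtime = 10 h/week × 11 weeks = 110 h
space heater: 1.24 kW × 110 h = 136.4 kWh
Total energy = 697.133 kWh
Cost = 697.133 × $0.09 = $62.74

$62.74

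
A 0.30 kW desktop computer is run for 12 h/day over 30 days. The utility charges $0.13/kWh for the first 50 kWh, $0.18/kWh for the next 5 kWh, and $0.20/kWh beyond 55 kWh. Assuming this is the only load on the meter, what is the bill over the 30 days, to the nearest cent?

$18.00

Runtime = 12 h/day × 30 days = 360 h
Energy = 0.3 kW × 360 h = 108 kWh
Tier 1 (0–50 kWh): 50 × $0.13 = $6.5
Tier 2 (50–55 kWh): 5 × $0.18 = $0.9
Above 55 kWh: 53 × $0.20 = $10.6
Bill = $18.00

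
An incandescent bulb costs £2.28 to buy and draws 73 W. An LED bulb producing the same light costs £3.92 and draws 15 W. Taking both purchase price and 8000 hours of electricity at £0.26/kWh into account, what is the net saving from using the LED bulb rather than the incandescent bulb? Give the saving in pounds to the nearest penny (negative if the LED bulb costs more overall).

£119.00

incandescent bulb: £2.28 + (73/1000) kW × 8000 h × £0.26 = £2.28 + £151.84 = £154.12
LED bulb: £3.92 + (15/1000) kW × 8000 h × £0.26 = £3.92 + £31.2 = £35.12
Saving = £154.12 − £35.12 = £119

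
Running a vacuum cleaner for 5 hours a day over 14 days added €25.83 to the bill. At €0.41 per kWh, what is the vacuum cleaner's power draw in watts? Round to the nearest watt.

900 W

Energy = €25.83 ÷ €0.41/kWh = 63 kWh
Runtime = 5 h/day × 14 days = 70 h
Power = 63 kWh ÷ 70 h = 0.9 kW = 900 W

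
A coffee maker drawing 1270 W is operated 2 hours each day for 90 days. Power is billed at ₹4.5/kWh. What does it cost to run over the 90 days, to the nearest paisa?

Runtime = 2 h/day × 90 days = 180 h
Energy = 1.27 kW × 180 h = 228.6 kWh
Cost = 228.6 kWh × ₹4.5/kWh = ₹1028.70

₹1028.70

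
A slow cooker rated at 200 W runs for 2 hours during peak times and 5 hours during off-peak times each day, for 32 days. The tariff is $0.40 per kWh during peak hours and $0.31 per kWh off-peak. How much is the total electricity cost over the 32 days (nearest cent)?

Peak energy = 0.2 kW × 2 h × 32 = 12.8 kWh
Off-peak energy = 0.2 kW × 5 h × 32 = 32 kWh
Cost = 12.8 × $0.40 + 32 × $0.31 = $5.12 + $9.92 = $15.04

$15.04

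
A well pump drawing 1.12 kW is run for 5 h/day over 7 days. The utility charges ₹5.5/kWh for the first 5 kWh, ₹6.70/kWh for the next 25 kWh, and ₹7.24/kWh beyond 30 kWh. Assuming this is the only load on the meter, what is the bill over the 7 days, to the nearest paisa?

Runtime = 5 h/day × 7 days = 35 h
Energy = 1.12 kW × 35 h = 39.2 kWh
Tier 1 (0–5 kWh): 5 × ₹5.5 = ₹27.5
Tier 2 (5–30 kWh): 25 × ₹6.70 = ₹167.5
Above 30 kWh: 9.2 × ₹7.24 = ₹66.608
Bill = ₹261.61

₹261.61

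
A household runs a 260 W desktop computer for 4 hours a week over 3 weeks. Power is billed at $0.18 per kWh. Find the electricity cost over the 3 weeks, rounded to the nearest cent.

Runtime = 4 h/week × 3 weeks = 12 h
Energy = 0.26 kW × 12 h = 3.12 kWh
Cost = 3.12 kWh × $0.18/kWh = $0.56

$0.56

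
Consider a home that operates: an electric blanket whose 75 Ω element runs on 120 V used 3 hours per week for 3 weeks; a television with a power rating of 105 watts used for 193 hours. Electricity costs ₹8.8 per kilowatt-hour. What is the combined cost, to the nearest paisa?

₹193.54

electric blanket: Power = V²/R = 120²/75 = 192 W = 0.192 kW
electric blanket: Runtime = 3 h/week × 3 weeks = 9 h
electric blanket: 0.192 kW × 9 h = 1.728 kWh
television: 0.105 kW × 193 h = 20.265 kWh
Total energy = 21.993 kWh
Cost = 21.993 × ₹8.8 = ₹193.54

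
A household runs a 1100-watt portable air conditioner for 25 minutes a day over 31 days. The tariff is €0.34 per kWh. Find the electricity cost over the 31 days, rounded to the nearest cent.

Runtime = 25 min × 31 = 775 min = 12.916666… h
Energy = 1.1 kW × 12.916666… h = 14.208333… kWh
Cost = 14.208333… kWh × €0.34/kWh = €4.83

€4.83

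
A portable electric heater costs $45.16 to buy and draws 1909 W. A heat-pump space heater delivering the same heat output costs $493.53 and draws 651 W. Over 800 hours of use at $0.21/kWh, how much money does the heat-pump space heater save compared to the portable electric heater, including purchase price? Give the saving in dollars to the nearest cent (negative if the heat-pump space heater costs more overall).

portable electric heater: $45.16 + (1909/1000) kW × 800 h × $0.21 = $45.16 + $320.712 = $365.872
heat-pump space heater: $493.53 + (651/1000) kW × 800 h × $0.21 = $493.53 + $109.368 = $602.898
Saving = $365.872 − $602.898 = −$237.026 → -$237.03

-$237.03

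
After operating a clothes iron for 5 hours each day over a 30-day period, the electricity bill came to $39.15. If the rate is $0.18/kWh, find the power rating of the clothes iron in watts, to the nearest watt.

Energy = $39.15 ÷ $0.18/kWh = 217.5 kWh
Runtime = 5 h/day × 30 days = 150 h
Power = 217.5 kWh ÷ 150 h = 1.45 kW = 1450 W

1450 W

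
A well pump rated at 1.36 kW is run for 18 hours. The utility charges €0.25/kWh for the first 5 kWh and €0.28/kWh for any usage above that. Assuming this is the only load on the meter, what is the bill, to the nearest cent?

€6.70

Energy = 1.36 kW × 18 h = 24.48 kWh
Tier 1 (0–5 kWh): 5 × €0.25 = €1.25
Above 5 kWh: 19.48 × €0.28 = €5.4544
Bill = €6.70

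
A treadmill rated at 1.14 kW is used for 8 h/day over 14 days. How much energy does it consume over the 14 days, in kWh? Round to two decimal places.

Runtime = 8 h/day × 14 days = 112 h
Energy = 1.14 kW × 112 h = 127.68 kWh

127.68 kWh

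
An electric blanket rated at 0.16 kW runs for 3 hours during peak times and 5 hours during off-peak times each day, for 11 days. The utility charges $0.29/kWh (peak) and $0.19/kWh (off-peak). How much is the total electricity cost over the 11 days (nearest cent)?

Peak energy = 0.16 kW × 3 h × 11 = 5.28 kWh
Off-peak energy = 0.16 kW × 5 h × 11 = 8.8 kWh
Cost = 5.28 × $0.29 + 8.8 × $0.19 = $1.5312 + $1.672 = $3.20

$3.20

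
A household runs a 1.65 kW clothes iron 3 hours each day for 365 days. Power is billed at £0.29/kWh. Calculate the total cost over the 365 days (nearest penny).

Runtime = 3 h/day × 365 days = 1095 h
Energy = 1.65 kW × 1095 h = 1806.75 kWh
Cost = 1806.75 kWh × £0.29/kWh = £523.96

£523.96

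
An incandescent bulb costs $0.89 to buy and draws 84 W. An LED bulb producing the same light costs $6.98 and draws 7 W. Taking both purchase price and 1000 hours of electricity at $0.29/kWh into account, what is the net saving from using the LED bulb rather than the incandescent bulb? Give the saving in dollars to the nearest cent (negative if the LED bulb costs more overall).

incandescent bulb: $0.89 + (84/1000) kW × 1000 h × $0.29 = $0.89 + $24.36 = $25.25
LED bulb: $6.98 + (7/1000) kW × 1000 h × $0.29 = $6.98 + $2.03 = $9.01
Saving = $25.25 − $9.01 = $16.24

$16.24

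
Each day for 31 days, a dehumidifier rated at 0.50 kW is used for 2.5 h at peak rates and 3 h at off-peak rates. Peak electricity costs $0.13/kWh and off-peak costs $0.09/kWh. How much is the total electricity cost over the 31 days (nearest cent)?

$9.22

Peak energy = 0.5 kW × 2.5 h × 31 = 38.75 kWh
Off-peak energy = 0.5 kW × 3 h × 31 = 46.5 kWh
Cost = 38.75 × $0.13 + 46.5 × $0.09 = $5.0375 + $4.185 = $9.22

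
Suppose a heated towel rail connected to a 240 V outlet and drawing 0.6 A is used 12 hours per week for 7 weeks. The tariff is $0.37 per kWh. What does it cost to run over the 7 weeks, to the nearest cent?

Power = 0.6 A × 240 V = 144 W = 0.144 kW
Runtime = 12 h/week × 7 weeks = 84 h
Energy = 0.144 kW × 84 h = 12.096 kWh
Cost = 12.096 kWh × $0.37/kWh = $4.48

$4.48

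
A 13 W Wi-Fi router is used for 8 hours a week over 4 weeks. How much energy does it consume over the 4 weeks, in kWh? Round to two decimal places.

0.42 kWh

Runtime = 8 h/week × 4 weeks = 32 h
Energy = 0.013 kW × 32 h = 0.416 kWh ≈ 0.42 kWh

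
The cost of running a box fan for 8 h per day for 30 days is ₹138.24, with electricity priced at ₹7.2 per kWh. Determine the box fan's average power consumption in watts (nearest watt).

80 W

Energy = ₹138.24 ÷ ₹7.2/kWh = 19.2 kWh
Runtime = 8 h/day × 30 days = 240 h
Power = 19.2 kWh ÷ 240 h = 0.08 kW = 80 W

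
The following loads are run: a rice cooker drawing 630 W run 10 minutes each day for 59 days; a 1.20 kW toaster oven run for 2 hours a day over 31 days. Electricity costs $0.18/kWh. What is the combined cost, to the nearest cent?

$14.51

rice cooker: Runtime = 10 min × 59 = 590 min = 9.833333… h
rice cooker: 0.63 kW × 9.833333… h = 6.195 kWh
toaster oven: Runtime = 2 h/day × 31 days = 62 h
toaster oven: 1.2 kW × 62 h = 74.4 kWh
Total energy = 80.595 kWh
Cost = 80.595 × $0.18 = $14.51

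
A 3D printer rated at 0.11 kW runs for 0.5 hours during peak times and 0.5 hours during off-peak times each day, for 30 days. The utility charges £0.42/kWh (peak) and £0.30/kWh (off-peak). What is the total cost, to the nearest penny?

Peak energy = 0.11 kW × 0.5 h × 30 = 1.65 kWh
Off-peak energy = 0.11 kW × 0.5 h × 30 = 1.65 kWh
Cost = 1.65 × £0.42 + 1.65 × £0.30 = £0.693 + £0.495 = £1.19

£1.19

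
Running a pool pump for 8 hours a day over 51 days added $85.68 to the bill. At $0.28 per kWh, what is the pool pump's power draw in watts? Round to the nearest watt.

Energy = $85.68 ÷ $0.28/kWh = 306 kWh
Runtime = 8 h/day × 51 days = 408 h
Power = 306 kWh ÷ 408 h = 0.75 kW = 750 W

750 W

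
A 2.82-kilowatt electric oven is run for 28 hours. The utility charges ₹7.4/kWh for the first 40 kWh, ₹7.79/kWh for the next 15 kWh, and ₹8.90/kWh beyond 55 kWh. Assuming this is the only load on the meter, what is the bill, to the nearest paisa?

Energy = 2.82 kW × 28 h = 78.96 kWh
Tier 1 (0–40 kWh): 40 × ₹7.4 = ₹296
Tier 2 (40–55 kWh): 15 × ₹7.79 = ₹116.85
Above 55 kWh: 23.96 × ₹8.90 = ₹213.244
Bill = ₹626.09

₹626.09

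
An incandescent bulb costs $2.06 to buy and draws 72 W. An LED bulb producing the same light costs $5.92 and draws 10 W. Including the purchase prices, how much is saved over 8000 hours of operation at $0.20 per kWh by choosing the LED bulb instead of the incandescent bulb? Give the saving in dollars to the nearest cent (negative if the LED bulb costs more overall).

$95.34

incandescent bulb: $2.06 + (72/1000) kW × 8000 h × $0.20 = $2.06 + $115.2 = $117.26
LED bulb: $5.92 + (10/1000) kW × 8000 h × $0.20 = $5.92 + $16 = $21.92
Saving = $117.26 − $21.92 = $95.34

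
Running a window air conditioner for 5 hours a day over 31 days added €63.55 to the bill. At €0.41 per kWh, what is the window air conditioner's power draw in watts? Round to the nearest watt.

Energy = €63.55 ÷ €0.41/kWh = 155 kWh
Runtime = 5 h/day × 31 days = 155 h
Power = 155 kWh ÷ 155 h = 1 kW = 1000 W

1000 W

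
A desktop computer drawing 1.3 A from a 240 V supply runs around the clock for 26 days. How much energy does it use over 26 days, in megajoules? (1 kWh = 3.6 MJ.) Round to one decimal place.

Power = 1.3 A × 240 V = 312 W = 0.312 kW
Runtime = 24 h × 26 = 624 h
Energy = 0.312 kW × 624 h = 194.688 kWh
= 194.688 × 3.6 MJ = 700.9 MJ

700.9 MJ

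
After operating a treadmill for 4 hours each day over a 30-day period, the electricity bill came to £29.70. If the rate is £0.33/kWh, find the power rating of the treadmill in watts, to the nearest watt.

750 W

Energy = £29.70 ÷ £0.33/kWh = 90 kWh
Runtime = 4 h/day × 30 days = 120 h
Power = 90 kWh ÷ 120 h = 0.75 kW = 750 W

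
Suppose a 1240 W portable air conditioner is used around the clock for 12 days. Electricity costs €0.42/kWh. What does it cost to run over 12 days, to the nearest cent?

€149.99

Runtime = 24 h × 12 = 288 h
Energy = 1.24 kW × 288 h = 357.12 kWh
Cost = 357.12 kWh × €0.42/kWh = €149.99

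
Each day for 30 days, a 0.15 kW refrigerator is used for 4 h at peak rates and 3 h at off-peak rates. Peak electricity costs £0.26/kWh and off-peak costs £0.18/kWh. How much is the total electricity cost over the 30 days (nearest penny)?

Peak energy = 0.15 kW × 4 h × 30 = 18 kWh
Off-peak energy = 0.15 kW × 3 h × 30 = 13.5 kWh
Cost = 18 × £0.26 + 13.5 × £0.18 = £4.68 + £2.43 = £7.11

£7.11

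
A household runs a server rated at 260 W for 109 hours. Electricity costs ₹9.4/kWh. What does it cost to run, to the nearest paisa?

₹266.40

Energy = 0.26 kW × 109 h = 28.34 kWh
Cost = 28.34 kWh × ₹9.4/kWh = ₹266.40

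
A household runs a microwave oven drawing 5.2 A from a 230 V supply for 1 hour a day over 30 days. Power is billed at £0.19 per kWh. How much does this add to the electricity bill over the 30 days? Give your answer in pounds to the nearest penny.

Power = 5.2 A × 230 V = 1196 W = 1.196 kW
Runtime = 1 h/day × 30 days = 30 h
Energy = 1.196 kW × 30 h = 35.88 kWh
Cost = 35.88 kWh × £0.19/kWh = £6.82

£6.82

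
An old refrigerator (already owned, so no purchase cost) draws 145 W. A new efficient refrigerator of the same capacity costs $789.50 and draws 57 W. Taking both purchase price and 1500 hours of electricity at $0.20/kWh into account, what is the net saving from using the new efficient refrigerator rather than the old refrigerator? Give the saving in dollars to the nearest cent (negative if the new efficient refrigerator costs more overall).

-$763.10

old refrigerator: $0.00 + (145/1000) kW × 1500 h × $0.20 = $0.00 + $43.5 = $43.5
new efficient refrigerator: $789.50 + (57/1000) kW × 1500 h × $0.20 = $789.50 + $17.1 = $806.6
Saving = $43.5 − $806.6 = −$763.1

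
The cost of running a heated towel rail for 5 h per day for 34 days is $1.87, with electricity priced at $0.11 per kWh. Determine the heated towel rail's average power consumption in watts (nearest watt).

100 W

Energy = $1.87 ÷ $0.11/kWh = 17 kWh
Runtime = 5 h/day × 34 days = 170 h
Power = 17 kWh ÷ 170 h = 0.1 kW = 100 W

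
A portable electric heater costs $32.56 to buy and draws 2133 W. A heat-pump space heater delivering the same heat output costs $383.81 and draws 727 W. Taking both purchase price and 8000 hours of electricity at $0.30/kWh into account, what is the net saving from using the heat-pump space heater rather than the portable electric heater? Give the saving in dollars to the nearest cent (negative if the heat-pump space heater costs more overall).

$3023.15

portable electric heater: $32.56 + (2133/1000) kW × 8000 h × $0.30 = $32.56 + $5119.2 = $5151.76
heat-pump space heater: $383.81 + (727/1000) kW × 8000 h × $0.30 = $383.81 + $1744.8 = $2128.61
Saving = $5151.76 − $2128.61 = $3023.15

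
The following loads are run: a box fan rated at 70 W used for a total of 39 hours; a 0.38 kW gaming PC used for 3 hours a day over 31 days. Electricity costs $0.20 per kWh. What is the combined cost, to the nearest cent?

box fan: 0.07 kW × 39 h = 2.73 kWh
gaming PC: Runtime = 3 h/day × 31 days = 93 h
gaming PC: 0.38 kW × 93 h = 35.34 kWh
Total energy = 38.07 kWh
Cost = 38.07 × $0.20 = $7.61

$7.61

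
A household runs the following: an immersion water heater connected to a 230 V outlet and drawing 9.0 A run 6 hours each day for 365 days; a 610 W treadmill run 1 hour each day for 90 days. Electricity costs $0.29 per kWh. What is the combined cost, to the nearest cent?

$1330.58

immersion water heater: Power = 9.0 A × 230 V = 2070 W = 2.07 kW
immersion water heater: Runtime = 6 h/day × 365 days = 2190 h
immersion water heater: 2.07 kW × 2190 h = 4533.3 kWh
treadmill: Runtime = 1 h/day × 90 days = 90 h
treadmill: 0.61 kW × 90 h = 54.9 kWh
Total energy = 4588.2 kWh
Cost = 4588.2 × $0.29 = $1330.58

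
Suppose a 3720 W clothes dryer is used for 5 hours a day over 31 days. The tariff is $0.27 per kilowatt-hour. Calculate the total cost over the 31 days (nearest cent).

$155.68

Runtime = 5 h/day × 31 days = 155 h
Energy = 3.72 kW × 155 h = 576.6 kWh
Cost = 576.6 kWh × $0.27/kWh = $155.68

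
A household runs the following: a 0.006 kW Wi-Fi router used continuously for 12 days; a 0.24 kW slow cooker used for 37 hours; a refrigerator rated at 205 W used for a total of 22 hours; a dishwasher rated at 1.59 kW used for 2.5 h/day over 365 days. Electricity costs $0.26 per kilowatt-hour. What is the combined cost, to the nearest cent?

$381.16

Wi-Fi router: Runtime = 24 h × 12 = 288 h
Wi-Fi router: 0.006 kW × 288 h = 1.728 kWh
slow cooker: 0.24 kW × 37 h = 8.88 kWh
refrigerator: 0.205 kW × 22 h = 4.51 kWh
dishwasher: Runtime = 2.5 h/day × 365 days = 912.5 h
dishwasher: 1.59 kW × 912.5 h = 1450.875 kWh
Total energy = 1465.993 kWh
Cost = 1465.993 × $0.26 = $381.16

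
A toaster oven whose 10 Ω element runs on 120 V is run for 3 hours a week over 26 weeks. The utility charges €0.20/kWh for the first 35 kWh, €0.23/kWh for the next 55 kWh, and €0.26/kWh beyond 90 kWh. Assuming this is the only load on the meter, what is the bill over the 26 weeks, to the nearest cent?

€25.45

Power = V²/R = 120²/10 = 1440 W = 1.44 kW
Runtime = 3 h/week × 26 weeks = 78 h
Energy = 1.44 kW × 78 h = 112.32 kWh
Tier 1 (0–35 kWh): 35 × €0.20 = €7
Tier 2 (35–90 kWh): 55 × €0.23 = €12.65
Above 90 kWh: 22.32 × €0.26 = €5.8032
Bill = €25.45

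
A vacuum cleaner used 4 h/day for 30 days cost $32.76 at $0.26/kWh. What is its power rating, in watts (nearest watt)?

Energy = $32.76 ÷ $0.26/kWh = 126 kWh
Runtime = 4 h/day × 30 days = 120 h
Power = 126 kWh ÷ 120 h = 1.05 kW = 1050 W

1050 W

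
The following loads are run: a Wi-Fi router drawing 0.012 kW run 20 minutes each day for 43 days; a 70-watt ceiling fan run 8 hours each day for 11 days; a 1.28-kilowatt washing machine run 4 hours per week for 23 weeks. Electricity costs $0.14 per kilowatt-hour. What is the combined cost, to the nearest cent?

$17.37

Wi-Fi router: Runtime = 20 min × 43 = 860 min = 14.333333… h
Wi-Fi router: 0.012 kW × 14.333333… h = 0.172 kWh
ceiling fan: Runtime = 8 h/day × 11 days = 88 h
ceiling fan: 0.07 kW × 88 h = 6.16 kWh
washing machine: Runtime = 4 h/week × 23 weeks = 92 h
washing machine: 1.28 kW × 92 h = 117.76 kWh
Total energy = 124.092 kWh
Cost = 124.092 × $0.14 = $17.37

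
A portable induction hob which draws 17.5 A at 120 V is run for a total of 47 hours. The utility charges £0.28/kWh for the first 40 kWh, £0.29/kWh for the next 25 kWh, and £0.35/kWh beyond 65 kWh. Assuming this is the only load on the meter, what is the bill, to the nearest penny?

£30.25

Power = 17.5 A × 120 V = 2100 W = 2.1 kW
Energy = 2.1 kW × 47 h = 98.7 kWh
Tier 1 (0–40 kWh): 40 × £0.28 = £11.2
Tier 2 (40–65 kWh): 25 × £0.29 = £7.25
Above 65 kWh: 33.7 × £0.35 = £11.795
Bill = £30.25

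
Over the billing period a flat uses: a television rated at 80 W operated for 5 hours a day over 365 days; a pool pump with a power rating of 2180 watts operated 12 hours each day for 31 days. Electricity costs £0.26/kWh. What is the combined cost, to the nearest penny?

television: Runtime = 5 h/day × 365 days = 1825 h
television: 0.08 kW × 1825 h = 146 kWh
pool pump: Runtime = 12 h/day × 31 days = 372 h
pool pump: 2.18 kW × 372 h = 810.96 kWh
Total energy = 956.96 kWh
Cost = 956.96 × £0.26 = £248.81

£248.81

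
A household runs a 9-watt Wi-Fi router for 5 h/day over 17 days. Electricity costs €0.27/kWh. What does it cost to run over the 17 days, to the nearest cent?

Runtime = 5 h/day × 17 days = 85 h
Energy = 0.009 kW × 85 h = 0.765 kWh
Cost = 0.765 kWh × €0.27/kWh = €0.21

€0.21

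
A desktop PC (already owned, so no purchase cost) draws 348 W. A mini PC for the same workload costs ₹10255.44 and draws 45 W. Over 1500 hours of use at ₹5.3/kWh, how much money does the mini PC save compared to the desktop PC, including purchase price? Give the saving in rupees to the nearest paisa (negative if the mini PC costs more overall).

desktop PC: ₹0.00 + (348/1000) kW × 1500 h × ₹5.3 = ₹0.00 + ₹2766.6 = ₹2766.6
mini PC: ₹10255.44 + (45/1000) kW × 1500 h × ₹5.3 = ₹10255.44 + ₹357.75 = ₹10613.19
Saving = ₹2766.6 − ₹10613.19 = −₹7846.59

-₹7846.59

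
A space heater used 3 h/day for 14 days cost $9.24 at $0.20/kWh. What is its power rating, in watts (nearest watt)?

1100 W

Energy = $9.24 ÷ $0.20/kWh = 46.2 kWh
Runtime = 3 h/day × 14 days = 42 h
Power = 46.2 kWh ÷ 42 h = 1.1 kW = 1100 W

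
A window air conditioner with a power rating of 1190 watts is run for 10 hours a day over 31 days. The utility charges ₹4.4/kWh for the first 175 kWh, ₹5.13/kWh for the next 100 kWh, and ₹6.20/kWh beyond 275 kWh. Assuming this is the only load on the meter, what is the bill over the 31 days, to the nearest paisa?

₹1865.18

Runtime = 10 h/day × 31 days = 310 h
Energy = 1.19 kW × 310 h = 368.9 kWh
Tier 1 (0–175 kWh): 175 × ₹4.4 = ₹770
Tier 2 (175–275 kWh): 100 × ₹5.13 = ₹513
Above 275 kWh: 93.9 × ₹6.20 = ₹582.18
Bill = ₹1865.18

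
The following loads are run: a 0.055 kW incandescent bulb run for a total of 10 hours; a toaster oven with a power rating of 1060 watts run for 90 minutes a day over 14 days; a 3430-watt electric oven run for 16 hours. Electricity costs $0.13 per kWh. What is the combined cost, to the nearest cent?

$10.10

incandescent bulb: 0.055 kW × 10 h = 0.55 kWh
toaster oven: Runtime = 90 min × 14 = 1260 min = 21 h
toaster oven: 1.06 kW × 21 h = 22.26 kWh
electric oven: 3.43 kW × 16 h = 54.88 kWh
Total energy = 77.69 kWh
Cost = 77.69 × $0.13 = $10.10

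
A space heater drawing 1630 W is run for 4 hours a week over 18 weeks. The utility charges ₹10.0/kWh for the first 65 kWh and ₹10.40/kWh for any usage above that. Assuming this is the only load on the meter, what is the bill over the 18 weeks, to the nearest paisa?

₹1194.54

Runtime = 4 h/week × 18 weeks = 72 h
Energy = 1.63 kW × 72 h = 117.36 kWh
Tier 1 (0–65 kWh): 65 × ₹10.0 = ₹650
Above 65 kWh: 52.36 × ₹10.40 = ₹544.544
Bill = ₹1194.54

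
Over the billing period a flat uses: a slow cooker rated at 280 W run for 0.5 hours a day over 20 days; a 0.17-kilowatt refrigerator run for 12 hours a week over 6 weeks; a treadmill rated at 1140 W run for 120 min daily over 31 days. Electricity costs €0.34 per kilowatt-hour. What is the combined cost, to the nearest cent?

slow cooker: Runtime = 0.5 h/day × 20 days = 10 h
slow cooker: 0.28 kW × 10 h = 2.8 kWh
refrigerator: Runtime = 12 h/week × 6 weeks = 72 h
refrigerator: 0.17 kW × 72 h = 12.24 kWh
treadmill: Runtime = 120 min × 31 = 3720 min = 62 h
treadmill: 1.14 kW × 62 h = 70.68 kWh
Total energy = 85.72 kWh
Cost = 85.72 × €0.34 = €29.14

€29.14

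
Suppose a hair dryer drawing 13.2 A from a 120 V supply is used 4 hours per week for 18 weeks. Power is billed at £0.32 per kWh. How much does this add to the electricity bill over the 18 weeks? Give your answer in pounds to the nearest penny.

£36.50

Power = 13.2 A × 120 V = 1584 W = 1.584 kW
Runtime = 4 h/week × 18 weeks = 72 h
Energy = 1.584 kW × 72 h = 114.048 kWh
Cost = 114.048 kWh × £0.32/kWh = £36.50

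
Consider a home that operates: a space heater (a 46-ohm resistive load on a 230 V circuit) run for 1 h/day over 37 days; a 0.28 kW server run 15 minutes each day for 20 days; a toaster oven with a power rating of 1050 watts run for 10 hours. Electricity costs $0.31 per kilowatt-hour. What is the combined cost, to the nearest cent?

space heater: Power = V²/R = 230²/46 = 1150 W = 1.15 kW
space heater: Runtime = 1 h/day × 37 days = 37 h
space heater: 1.15 kW × 37 h = 42.55 kWh
server: Runtime = 15 min × 20 = 300 min = 5 h
server: 0.28 kW × 5 h = 1.4 kWh
toaster oven: 1.05 kW × 10 h = 10.5 kWh
Total energy = 54.45 kWh
Cost = 54.45 × $0.31 = $16.88

$16.88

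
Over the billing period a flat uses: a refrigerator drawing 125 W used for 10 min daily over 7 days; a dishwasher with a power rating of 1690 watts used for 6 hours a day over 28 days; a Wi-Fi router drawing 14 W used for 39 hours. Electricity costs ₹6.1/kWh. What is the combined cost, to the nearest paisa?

refrigerator: Runtime = 10 min × 7 = 70 min = 1.166666… h
refrigerator: 0.125 kW × 1.166666… h = 0.145833… kWh
dishwasher: Runtime = 6 h/day × 28 days = 168 h
dishwasher: 1.69 kW × 168 h = 283.92 kWh
Wi-Fi router: 0.014 kW × 39 h = 0.546 kWh
Total energy = 284.611833… kWh
Cost = 284.611833… × ₹6.1 = ₹1736.13

₹1736.13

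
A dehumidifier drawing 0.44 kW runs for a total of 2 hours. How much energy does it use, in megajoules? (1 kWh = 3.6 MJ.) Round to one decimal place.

3.2 MJ

Energy = 0.44 kW × 2 h = 0.88 kWh
= 0.88 × 3.6 MJ = 3.2 MJ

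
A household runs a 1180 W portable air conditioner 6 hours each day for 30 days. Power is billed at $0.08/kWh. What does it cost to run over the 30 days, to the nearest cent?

Runtime = 6 h/day × 30 days = 180 h
Energy = 1.18 kW × 180 h = 212.4 kWh
Cost = 212.4 kWh × $0.08/kWh = $16.99

$16.99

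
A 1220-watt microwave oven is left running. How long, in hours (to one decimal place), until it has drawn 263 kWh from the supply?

215.6 h

Hours = 263 kWh ÷ 1.22 kW = 215.6 h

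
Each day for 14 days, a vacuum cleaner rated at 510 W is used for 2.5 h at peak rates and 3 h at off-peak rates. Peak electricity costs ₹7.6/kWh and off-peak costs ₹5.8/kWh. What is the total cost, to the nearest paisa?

₹259.90

Peak energy = 0.51 kW × 2.5 h × 14 = 17.85 kWh
Off-peak energy = 0.51 kW × 3 h × 14 = 21.42 kWh
Cost = 17.85 × ₹7.6 + 21.42 × ₹5.8 = ₹135.66 + ₹124.236 = ₹259.90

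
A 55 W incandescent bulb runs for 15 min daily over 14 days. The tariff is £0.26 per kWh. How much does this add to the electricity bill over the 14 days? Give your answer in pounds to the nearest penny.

Runtime = 15 min × 14 = 210 min = 3.5 h
Energy = 0.055 kW × 3.5 h = 0.1925 kWh
Cost = 0.1925 kWh × £0.26/kWh = £0.05

£0.05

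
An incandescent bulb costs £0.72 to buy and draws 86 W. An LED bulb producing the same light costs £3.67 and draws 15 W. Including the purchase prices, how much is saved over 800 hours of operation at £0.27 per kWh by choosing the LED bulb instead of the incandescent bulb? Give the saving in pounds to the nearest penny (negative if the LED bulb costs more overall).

incandescent bulb: £0.72 + (86/1000) kW × 800 h × £0.27 = £0.72 + £18.576 = £19.296
LED bulb: £3.67 + (15/1000) kW × 800 h × £0.27 = £3.67 + £3.24 = £6.91
Saving = £19.296 − £6.91 = £12.386 → £12.39

£12.39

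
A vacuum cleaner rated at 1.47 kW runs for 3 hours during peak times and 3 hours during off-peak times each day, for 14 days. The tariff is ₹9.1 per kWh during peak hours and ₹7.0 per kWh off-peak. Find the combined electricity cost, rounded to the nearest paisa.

₹994.01

Peak energy = 1.47 kW × 3 h × 14 = 61.74 kWh
Off-peak energy = 1.47 kW × 3 h × 14 = 61.74 kWh
Cost = 61.74 × ₹9.1 + 61.74 × ₹7.0 = ₹561.834 + ₹432.18 = ₹994.01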